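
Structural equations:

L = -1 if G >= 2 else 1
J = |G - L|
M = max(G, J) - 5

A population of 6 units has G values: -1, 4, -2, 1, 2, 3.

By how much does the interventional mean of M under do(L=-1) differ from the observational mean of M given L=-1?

-1.5

The intervention sets L=-1 in all 6 units regardless of G. Recomputing M per unit gives -5, 0, -4, -3, -2, -1; average -2.5.
Conditioning on L=-1 selects the 3 unit(s) with G ∈ {4, 2, 3}. Their M values: 0, -2, -1. Mean = -1.
Difference = -2.5 − (-1) = -1.5.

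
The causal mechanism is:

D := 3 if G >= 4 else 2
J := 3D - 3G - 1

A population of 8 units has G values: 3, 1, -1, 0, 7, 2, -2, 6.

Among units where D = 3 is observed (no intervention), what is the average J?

Observing D=3 restricts to units where D's equation naturally yields 3: G ∈ {7, 6}. In that subpopulation J = -13, -10, mean -11.5.

-11.5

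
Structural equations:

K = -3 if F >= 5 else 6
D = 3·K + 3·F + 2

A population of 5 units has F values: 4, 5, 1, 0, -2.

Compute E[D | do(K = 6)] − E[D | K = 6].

Every unit gets K=6 under the intervention. D values become 32, 35, 23, 20, 14; E[D|do(K=6)] = 24.8.
Conditioning on K=6 selects the 4 unit(s) with F ∈ {4, 1, 0, -2}. Their D values: 32, 23, 20, 14. Mean = 22.25.
Difference = 24.8 − 22.25 = 2.55.

2.55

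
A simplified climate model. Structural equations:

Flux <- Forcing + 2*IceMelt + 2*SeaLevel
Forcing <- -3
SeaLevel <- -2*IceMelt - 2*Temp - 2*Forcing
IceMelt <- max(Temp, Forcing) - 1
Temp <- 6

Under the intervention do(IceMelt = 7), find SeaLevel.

-20

The intervention breaks the incoming arrows to IceMelt: IceMelt <- max(Temp, Forcing) - 1 no longer applies, and IceMelt = 7.
SeaLevel = -2*IceMelt - 2*Temp - 2*Forcing  [with IceMelt=7, Temp=6, Forcing=-3]  = -20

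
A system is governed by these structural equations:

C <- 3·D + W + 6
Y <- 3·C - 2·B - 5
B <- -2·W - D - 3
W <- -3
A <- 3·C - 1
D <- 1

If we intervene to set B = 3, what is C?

The intervention breaks the incoming arrows to B: B <- -2·W - D - 3 no longer applies, and B = 3.
C is not downstream of the intervention, so its value is determined by the original equations.
C = 3·D + W + 6  [with D=1, W=-3]  = 6

6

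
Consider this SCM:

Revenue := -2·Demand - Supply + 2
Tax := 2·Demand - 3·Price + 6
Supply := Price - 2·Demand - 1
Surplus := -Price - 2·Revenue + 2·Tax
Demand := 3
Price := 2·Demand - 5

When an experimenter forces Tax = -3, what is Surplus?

The intervention breaks the incoming arrows to Tax: Tax := 2·Demand - 3·Price + 6 no longer applies, and Tax = -3.
Price = 2·Demand - 5  [with Demand=3]  = 1
Supply = Price - 2·Demand - 1  [with Price=1, Demand=3]  = -6
Revenue = -2·Demand - Supply + 2  [with Demand=3, Supply=-6]  = 2
Surplus = -Price - 2·Revenue + 2·Tax  [with Price=1, Revenue=2, Tax=-3]  = -11

-11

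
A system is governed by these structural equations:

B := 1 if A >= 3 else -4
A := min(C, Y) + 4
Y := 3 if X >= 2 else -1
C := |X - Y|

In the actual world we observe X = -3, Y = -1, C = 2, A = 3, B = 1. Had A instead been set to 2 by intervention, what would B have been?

-4

Intervening sets A = 2 and removes its equation (A := min(C, Y) + 4).
B = 1 if A >= 3 else -4  [with A=2]  = -4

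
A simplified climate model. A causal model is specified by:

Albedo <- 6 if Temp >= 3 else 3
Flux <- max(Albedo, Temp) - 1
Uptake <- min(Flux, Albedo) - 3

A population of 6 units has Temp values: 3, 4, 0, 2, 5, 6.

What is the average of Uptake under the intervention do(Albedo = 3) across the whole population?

Under do(Albedo=3), Albedo's equation is replaced by Albedo=3 for every unit. Per-unit Uptake: -1, 0, -1, -1, 0, 0. Mean = -0.5.

-0.5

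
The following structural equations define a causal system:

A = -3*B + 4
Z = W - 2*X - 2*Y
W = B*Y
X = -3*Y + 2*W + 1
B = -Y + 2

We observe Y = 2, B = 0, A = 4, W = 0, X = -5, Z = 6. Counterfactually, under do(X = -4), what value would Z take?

4

The intervention breaks the incoming arrows to X: X = -3*Y + 2*W + 1 no longer applies, and X = -4.
B = -Y + 2  [with Y=2]  = 0
W = B*Y  [with B=0, Y=2]  = 0
Z = W - 2*X - 2*Y  [with W=0, X=-4, Y=2]  = 4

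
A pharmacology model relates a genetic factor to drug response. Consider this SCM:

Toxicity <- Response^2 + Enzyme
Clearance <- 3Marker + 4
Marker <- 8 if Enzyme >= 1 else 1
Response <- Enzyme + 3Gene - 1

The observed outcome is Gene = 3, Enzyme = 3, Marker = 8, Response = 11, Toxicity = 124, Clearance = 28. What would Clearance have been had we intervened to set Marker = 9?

The intervention breaks the incoming arrows to Marker: Marker <- 8 if Enzyme >= 1 else 1 no longer applies, and Marker = 9.
Clearance = 3Marker + 4  [with Marker=9]  = 31

31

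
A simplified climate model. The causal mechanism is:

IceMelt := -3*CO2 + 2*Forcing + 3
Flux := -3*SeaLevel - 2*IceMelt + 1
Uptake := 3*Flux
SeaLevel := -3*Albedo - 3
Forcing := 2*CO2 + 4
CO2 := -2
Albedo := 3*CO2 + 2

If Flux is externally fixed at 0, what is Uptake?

Intervening sets Flux = 0 and removes its equation (Flux := -3*SeaLevel - 2*IceMelt + 1).
Uptake = 3*Flux  [with Flux=0]  = 0

0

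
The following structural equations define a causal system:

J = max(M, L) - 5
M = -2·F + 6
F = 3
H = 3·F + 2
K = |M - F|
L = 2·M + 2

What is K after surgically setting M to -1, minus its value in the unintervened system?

1

The intervention breaks the incoming arrows to M: M = -2·F + 6 no longer applies, and M = -1.
K = |M - F|  [with M=-1, F=3]  = 4
Without intervention: M = -2·F + 6  [with F=3]  = 0; K = |M - F|  [with M=0, F=3]  = 3.
Change = 4 − 3 = 1.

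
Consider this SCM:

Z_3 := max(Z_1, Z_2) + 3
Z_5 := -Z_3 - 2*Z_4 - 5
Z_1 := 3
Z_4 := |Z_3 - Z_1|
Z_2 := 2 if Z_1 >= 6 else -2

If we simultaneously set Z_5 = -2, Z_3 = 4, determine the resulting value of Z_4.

1

Under do(Z_5 = -2, Z_3 = 4), each intervened variable's structural equation is replaced by its fixed value.
Z_4 = |Z_3 - Z_1|  [with Z_3=4, Z_1=3]  = 1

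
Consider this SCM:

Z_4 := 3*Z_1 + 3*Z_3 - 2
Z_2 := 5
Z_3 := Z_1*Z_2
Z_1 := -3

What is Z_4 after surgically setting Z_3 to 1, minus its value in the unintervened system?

The intervention breaks the incoming arrows to Z_3: Z_3 := Z_1*Z_2 no longer applies, and Z_3 = 1.
Z_4 = 3*Z_1 + 3*Z_3 - 2  [with Z_1=-3, Z_3=1]  = -8
Without intervention: Z_3 = Z_1*Z_2  [with Z_1=-3, Z_2=5]  = -15; Z_4 = 3*Z_1 + 3*Z_3 - 2  [with Z_1=-3, Z_3=-15]  = -56.
Change = -8 − (-56) = 48.

48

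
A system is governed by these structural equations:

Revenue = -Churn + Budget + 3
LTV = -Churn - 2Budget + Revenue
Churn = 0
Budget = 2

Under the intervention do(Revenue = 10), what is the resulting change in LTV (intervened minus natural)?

The intervention breaks the incoming arrows to Revenue: Revenue = -Churn + Budget + 3 no longer applies, and Revenue = 10.
LTV = -Churn - 2Budget + Revenue  [with Churn=0, Budget=2, Revenue=10]  = 6
Without intervention: Revenue = -Churn + Budget + 3  [with Churn=0, Budget=2]  = 5; LTV = -Churn - 2Budget + Revenue  [with Churn=0, Budget=2, Revenue=5]  = 1.
Change = 6 − 1 = 5.

5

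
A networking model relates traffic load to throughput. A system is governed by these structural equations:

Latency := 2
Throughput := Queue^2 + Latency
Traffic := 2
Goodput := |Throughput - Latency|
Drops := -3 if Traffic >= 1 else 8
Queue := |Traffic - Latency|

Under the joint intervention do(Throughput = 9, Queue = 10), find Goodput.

7

The joint intervention fixes Throughput = 9, Queue = 10, removing each variable's own equation.
Goodput = |Throughput - Latency|  [with Throughput=9, Latency=2]  = 7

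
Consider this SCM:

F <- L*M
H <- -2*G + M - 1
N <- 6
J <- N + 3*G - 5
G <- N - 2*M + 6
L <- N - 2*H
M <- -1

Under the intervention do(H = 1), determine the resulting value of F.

-4

Under do(H=1), the mechanism H <- -2*G + M - 1 is discarded; H is fixed at 1.
L = N - 2*H  [with N=6, H=1]  = 4
F = L*M  [with L=4, M=-1]  = -4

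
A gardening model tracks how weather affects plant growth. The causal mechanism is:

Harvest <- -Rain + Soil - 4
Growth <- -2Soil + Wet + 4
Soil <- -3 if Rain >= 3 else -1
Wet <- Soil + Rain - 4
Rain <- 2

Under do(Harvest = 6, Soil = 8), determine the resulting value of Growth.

-6

Setting Harvest = 6, Soil = 8 by intervention discards those variables' equations.
Wet = Soil + Rain - 4  [with Soil=8, Rain=2]  = 6
Growth = -2Soil + Wet + 4  [with Soil=8, Wet=6]  = -6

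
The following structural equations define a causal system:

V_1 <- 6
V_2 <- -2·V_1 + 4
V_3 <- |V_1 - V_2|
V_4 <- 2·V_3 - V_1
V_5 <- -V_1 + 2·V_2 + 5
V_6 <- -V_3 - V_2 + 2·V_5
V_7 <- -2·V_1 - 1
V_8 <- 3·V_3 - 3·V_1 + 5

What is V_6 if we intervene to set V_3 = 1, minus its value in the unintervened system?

The intervention breaks the incoming arrows to V_3: V_3 <- |V_1 - V_2| no longer applies, and V_3 = 1.
V_2 = -2·V_1 + 4  [with V_1=6]  = -8
V_5 = -V_1 + 2·V_2 + 5  [with V_1=6, V_2=-8]  = -17
V_6 = -V_3 - V_2 + 2·V_5  [with V_3=1, V_2=-8, V_5=-17]  = -27
Without intervention: V_2 = -2·V_1 + 4  [with V_1=6]  = -8; V_3 = |V_1 - V_2|  [with V_1=6, V_2=-8]  = 14; V_5 = -V_1 + 2·V_2 + 5  [with V_1=6, V_2=-8]  = -17; V_6 = -V_3 - V_2 + 2·V_5  [with V_3=14, V_2=-8, V_5=-17]  = -40.
Change = -27 − (-40) = 13.

13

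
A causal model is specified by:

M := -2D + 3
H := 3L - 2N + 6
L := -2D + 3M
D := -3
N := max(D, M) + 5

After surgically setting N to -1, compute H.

do(N=-1) replaces the equation N := max(D, M) + 5 with the constant N = -1.
M = -2D + 3  [with D=-3]  = 9
L = -2D + 3M  [with D=-3, M=9]  = 33
H = 3L - 2N + 6  [with L=33, N=-1]  = 107

107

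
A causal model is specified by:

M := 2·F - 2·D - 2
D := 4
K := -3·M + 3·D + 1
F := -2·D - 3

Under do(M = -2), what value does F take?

-11

Under do(M=-2), the mechanism M := 2·F - 2·D - 2 is discarded; M is fixed at -2.
Since F is not a descendant of the intervened variable, it is unaffected.
F = -2·D - 3  [with D=4]  = -11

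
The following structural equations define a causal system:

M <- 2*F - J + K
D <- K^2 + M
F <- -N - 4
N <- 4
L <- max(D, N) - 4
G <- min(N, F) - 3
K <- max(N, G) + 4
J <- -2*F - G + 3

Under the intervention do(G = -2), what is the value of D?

35

The intervention breaks the incoming arrows to G: G <- min(N, F) - 3 no longer applies, and G = -2.
F = -N - 4  [with N=4]  = -8
J = -2*F - G + 3  [with F=-8, G=-2]  = 21
K = max(N, G) + 4  [with N=4, G=-2]  = 8
M = 2*F - J + K  [with F=-8, J=21, K=8]  = -29
D = K^2 + M  [with K=8, M=-29]  = 35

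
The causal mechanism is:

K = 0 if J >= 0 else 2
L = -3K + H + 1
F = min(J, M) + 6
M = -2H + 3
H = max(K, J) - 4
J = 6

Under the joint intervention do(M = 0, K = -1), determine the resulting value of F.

The joint intervention fixes M = 0, K = -1, removing each variable's own equation.
F = min(J, M) + 6  [with J=6, M=0]  = 6

6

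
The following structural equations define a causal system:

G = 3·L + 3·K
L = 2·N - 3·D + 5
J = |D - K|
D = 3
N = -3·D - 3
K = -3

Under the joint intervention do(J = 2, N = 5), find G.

Setting J = 2, N = 5 by intervention discards those variables' equations.
L = 2·N - 3·D + 5  [with N=5, D=3]  = 6
G = 3·L + 3·K  [with L=6, K=-3]  = 9

9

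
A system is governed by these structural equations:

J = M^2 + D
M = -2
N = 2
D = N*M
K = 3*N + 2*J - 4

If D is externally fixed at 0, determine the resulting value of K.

do(D=0) replaces the equation D = N*M with the constant D = 0.
J = M^2 + D  [with M=-2, D=0]  = 4
K = 3*N + 2*J - 4  [with N=2, J=4]  = 10

10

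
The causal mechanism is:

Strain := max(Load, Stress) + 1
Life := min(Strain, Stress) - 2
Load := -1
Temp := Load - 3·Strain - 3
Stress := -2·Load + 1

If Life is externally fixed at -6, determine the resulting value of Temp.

The intervention breaks the incoming arrows to Life: Life := min(Strain, Stress) - 2 no longer applies, and Life = -6.
Since Temp is not a descendant of the intervened variable, it is unaffected.
Stress = -2·Load + 1  [with Load=-1]  = 3
Strain = max(Load, Stress) + 1  [with Load=-1, Stress=3]  = 4
Temp = Load - 3·Strain - 3  [with Load=-1, Strain=4]  = -16

-16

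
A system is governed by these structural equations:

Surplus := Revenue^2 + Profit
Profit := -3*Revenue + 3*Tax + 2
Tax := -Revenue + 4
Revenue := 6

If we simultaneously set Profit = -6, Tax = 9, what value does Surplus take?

The joint intervention fixes Profit = -6, Tax = 9, removing each variable's own equation.
Surplus = Revenue^2 + Profit  [with Revenue=6, Profit=-6]  = 30

30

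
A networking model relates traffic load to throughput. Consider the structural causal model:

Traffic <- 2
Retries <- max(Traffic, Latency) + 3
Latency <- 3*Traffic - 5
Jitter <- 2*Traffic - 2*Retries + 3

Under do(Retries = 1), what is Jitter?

The intervention breaks the incoming arrows to Retries: Retries <- max(Traffic, Latency) + 3 no longer applies, and Retries = 1.
Jitter = 2*Traffic - 2*Retries + 3  [with Traffic=2, Retries=1]  = 5

5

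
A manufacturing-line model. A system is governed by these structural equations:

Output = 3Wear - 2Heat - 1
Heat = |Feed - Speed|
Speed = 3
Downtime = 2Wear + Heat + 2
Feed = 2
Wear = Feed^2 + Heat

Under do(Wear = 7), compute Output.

18

Intervening sets Wear = 7 and removes its equation (Wear = Feed^2 + Heat).
Heat = |Feed - Speed|  [with Feed=2, Speed=3]  = 1
Output = 3Wear - 2Heat - 1  [with Wear=7, Heat=1]  = 18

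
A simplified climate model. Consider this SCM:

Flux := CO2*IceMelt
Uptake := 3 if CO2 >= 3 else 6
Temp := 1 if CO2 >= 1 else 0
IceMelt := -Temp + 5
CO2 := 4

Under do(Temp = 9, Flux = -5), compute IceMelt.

The joint intervention fixes Temp = 9, Flux = -5, removing each variable's own equation.
IceMelt = -Temp + 5  [with Temp=9]  = -4

-4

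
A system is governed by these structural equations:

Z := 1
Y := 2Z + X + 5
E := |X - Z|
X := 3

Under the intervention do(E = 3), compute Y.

The intervention breaks the incoming arrows to E: E := |X - Z| no longer applies, and E = 3.
Y is not downstream of the intervention, so its value is determined by the original equations.
Y = 2Z + X + 5  [with Z=1, X=3]  = 10

10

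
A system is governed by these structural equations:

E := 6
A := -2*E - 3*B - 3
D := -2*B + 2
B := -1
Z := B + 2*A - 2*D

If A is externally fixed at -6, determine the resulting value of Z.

do(A=-6) replaces the equation A := -2*E - 3*B - 3 with the constant A = -6.
D = -2*B + 2  [with B=-1]  = 4
Z = B + 2*A - 2*D  [with B=-1, A=-6, D=4]  = -21

-21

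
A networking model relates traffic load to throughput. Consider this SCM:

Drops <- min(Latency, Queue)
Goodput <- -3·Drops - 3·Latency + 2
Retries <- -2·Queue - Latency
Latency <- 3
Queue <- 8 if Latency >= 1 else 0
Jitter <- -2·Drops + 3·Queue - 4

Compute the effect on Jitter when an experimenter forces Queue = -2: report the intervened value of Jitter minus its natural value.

-20

do(Queue=-2) replaces the equation Queue <- 8 if Latency >= 1 else 0 with the constant Queue = -2.
Drops = min(Latency, Queue)  [with Latency=3, Queue=-2]  = -2
Jitter = -2·Drops + 3·Queue - 4  [with Drops=-2, Queue=-2]  = -6
Without intervention: Queue = 8 if Latency >= 1 else 0  [with Latency=3]  = 8; Drops = min(Latency, Queue)  [with Latency=3, Queue=8]  = 3; Jitter = -2·Drops + 3·Queue - 4  [with Drops=3, Queue=8]  = 14.
Change = -6 − 14 = -20.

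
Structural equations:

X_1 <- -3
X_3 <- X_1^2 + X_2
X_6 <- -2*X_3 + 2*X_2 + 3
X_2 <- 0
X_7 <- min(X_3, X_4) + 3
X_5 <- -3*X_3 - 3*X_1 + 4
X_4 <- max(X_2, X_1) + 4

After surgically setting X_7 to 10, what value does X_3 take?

Intervening sets X_7 = 10 and removes its equation (X_7 <- min(X_3, X_4) + 3).
X_3 is not downstream of the intervention, so its value is determined by the original equations.
X_3 = X_1^2 + X_2  [with X_1=-3, X_2=0]  = 9

9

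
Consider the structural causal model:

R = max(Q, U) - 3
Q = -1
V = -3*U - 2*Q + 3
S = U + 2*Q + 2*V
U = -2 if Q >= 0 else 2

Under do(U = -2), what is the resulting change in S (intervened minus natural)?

do(U=-2) replaces the equation U = -2 if Q >= 0 else 2 with the constant U = -2.
V = -3*U - 2*Q + 3  [with U=-2, Q=-1]  = 11
S = U + 2*Q + 2*V  [with U=-2, Q=-1, V=11]  = 18
Without intervention: U = -2 if Q >= 0 else 2  [with Q=-1]  = 2; V = -3*U - 2*Q + 3  [with U=2, Q=-1]  = -1; S = U + 2*Q + 2*V  [with U=2, Q=-1, V=-1]  = -2.
Change = 18 − (-2) = 20.

20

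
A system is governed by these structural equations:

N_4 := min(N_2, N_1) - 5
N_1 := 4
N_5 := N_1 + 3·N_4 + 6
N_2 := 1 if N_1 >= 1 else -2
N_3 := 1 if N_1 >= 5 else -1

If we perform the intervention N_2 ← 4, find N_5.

7

do(N_2=4) replaces the equation N_2 := 1 if N_1 >= 1 else -2 with the constant N_2 = 4.
N_4 = min(N_2, N_1) - 5  [with N_2=4, N_1=4]  = -1
N_5 = N_1 + 3·N_4 + 6  [with N_1=4, N_4=-1]  = 7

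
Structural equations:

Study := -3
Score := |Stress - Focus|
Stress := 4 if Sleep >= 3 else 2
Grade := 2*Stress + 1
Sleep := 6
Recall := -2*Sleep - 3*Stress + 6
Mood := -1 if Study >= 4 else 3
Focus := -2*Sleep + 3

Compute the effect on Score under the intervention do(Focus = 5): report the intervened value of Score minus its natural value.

Intervening sets Focus = 5 and removes its equation (Focus := -2*Sleep + 3).
Stress = 4 if Sleep >= 3 else 2  [with Sleep=6]  = 4
Score = |Stress - Focus|  [with Stress=4, Focus=5]  = 1
Without intervention: Stress = 4 if Sleep >= 3 else 2  [with Sleep=6]  = 4; Focus = -2*Sleep + 3  [with Sleep=6]  = -9; Score = |Stress - Focus|  [with Stress=4, Focus=-9]  = 13.
Change = 1 − 13 = -12.

-12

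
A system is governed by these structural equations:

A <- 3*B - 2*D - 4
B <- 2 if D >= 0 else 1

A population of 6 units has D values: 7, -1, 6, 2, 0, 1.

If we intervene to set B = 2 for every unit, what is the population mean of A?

Under do(B=2), B's equation is replaced by B=2 for every unit. Per-unit A: -12, 4, -10, -2, 2, 0. Mean = -3.

-3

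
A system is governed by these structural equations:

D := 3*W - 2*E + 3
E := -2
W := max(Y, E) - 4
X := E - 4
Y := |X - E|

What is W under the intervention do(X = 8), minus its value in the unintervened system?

Under do(X=8), the mechanism X := E - 4 is discarded; X is fixed at 8.
Y = |X - E|  [with X=8, E=-2]  = 10
W = max(Y, E) - 4  [with Y=10, E=-2]  = 6
Without intervention: X = E - 4  [with E=-2]  = -6; Y = |X - E|  [with X=-6, E=-2]  = 4; W = max(Y, E) - 4  [with Y=4, E=-2]  = 0.
Change = 6 − 0 = 6.

6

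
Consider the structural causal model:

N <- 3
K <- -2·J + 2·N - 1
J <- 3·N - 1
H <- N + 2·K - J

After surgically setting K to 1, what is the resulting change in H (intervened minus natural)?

24

The intervention breaks the incoming arrows to K: K <- -2·J + 2·N - 1 no longer applies, and K = 1.
J = 3·N - 1  [with N=3]  = 8
H = N + 2·K - J  [with N=3, K=1, J=8]  = -3
Without intervention: J = 3·N - 1  [with N=3]  = 8; K = -2·J + 2·N - 1  [with J=8, N=3]  = -11; H = N + 2·K - J  [with N=3, K=-11, J=8]  = -27.
Change = -3 − (-27) = 24.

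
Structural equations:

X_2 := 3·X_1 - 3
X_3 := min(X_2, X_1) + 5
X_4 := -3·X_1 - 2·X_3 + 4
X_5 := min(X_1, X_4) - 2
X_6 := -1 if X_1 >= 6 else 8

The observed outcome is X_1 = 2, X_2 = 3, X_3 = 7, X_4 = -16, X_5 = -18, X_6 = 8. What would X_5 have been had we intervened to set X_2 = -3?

do(X_2=-3) replaces the equation X_2 := 3·X_1 - 3 with the constant X_2 = -3.
X_3 = min(X_2, X_1) + 5  [with X_2=-3, X_1=2]  = 2
X_4 = -3·X_1 - 2·X_3 + 4  [with X_1=2, X_3=2]  = -6
X_5 = min(X_1, X_4) - 2  [with X_1=2, X_4=-6]  = -8

-8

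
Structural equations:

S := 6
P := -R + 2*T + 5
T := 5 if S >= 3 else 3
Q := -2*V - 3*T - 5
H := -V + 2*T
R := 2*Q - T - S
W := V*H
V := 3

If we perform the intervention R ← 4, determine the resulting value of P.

Intervening sets R = 4 and removes its equation (R := 2*Q - T - S).
T = 5 if S >= 3 else 3  [with S=6]  = 5
P = -R + 2*T + 5  [with R=4, T=5]  = 11

11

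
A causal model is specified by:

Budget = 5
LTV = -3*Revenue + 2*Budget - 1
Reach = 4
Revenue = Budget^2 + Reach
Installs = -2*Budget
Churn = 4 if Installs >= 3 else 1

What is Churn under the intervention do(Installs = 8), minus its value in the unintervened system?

3

The intervention breaks the incoming arrows to Installs: Installs = -2*Budget no longer applies, and Installs = 8.
Churn = 4 if Installs >= 3 else 1  [with Installs=8]  = 4
Without intervention: Installs = -2*Budget  [with Budget=5]  = -10; Churn = 4 if Installs >= 3 else 1  [with Installs=-10]  = 1.
Change = 4 − 1 = 3.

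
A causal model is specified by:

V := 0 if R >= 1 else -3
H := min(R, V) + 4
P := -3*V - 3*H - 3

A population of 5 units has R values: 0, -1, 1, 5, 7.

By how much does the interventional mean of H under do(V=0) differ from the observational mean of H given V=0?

do(V=0) breaks V's dependence on R. With V=0 fixed, H across the units is 4, 3, 4, 4, 4, mean 3.8.
Observing V=0 restricts to units where V's equation naturally yields 0: R ∈ {1, 5, 7}. In that subpopulation H = 4, 4, 4, mean 4.
Difference = 3.8 − 4 = -0.2.

-0.2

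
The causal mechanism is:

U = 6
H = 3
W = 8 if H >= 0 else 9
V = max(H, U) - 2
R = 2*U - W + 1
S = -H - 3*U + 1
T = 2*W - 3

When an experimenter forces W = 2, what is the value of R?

11

do(W=2) replaces the equation W = 8 if H >= 0 else 9 with the constant W = 2.
R = 2*U - W + 1  [with U=6, W=2]  = 11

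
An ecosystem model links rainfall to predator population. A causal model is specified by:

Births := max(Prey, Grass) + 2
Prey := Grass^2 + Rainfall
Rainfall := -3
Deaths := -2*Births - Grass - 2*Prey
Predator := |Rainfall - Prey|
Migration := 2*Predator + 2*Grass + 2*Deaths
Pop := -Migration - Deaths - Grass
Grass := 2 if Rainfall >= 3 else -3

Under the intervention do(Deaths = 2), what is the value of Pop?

-15

Intervening sets Deaths = 2 and removes its equation (Deaths := -2*Births - Grass - 2*Prey).
Grass = 2 if Rainfall >= 3 else -3  [with Rainfall=-3]  = -3
Prey = Grass^2 + Rainfall  [with Grass=-3, Rainfall=-3]  = 6
Predator = |Rainfall - Prey|  [with Rainfall=-3, Prey=6]  = 9
Migration = 2*Predator + 2*Grass + 2*Deaths  [with Predator=9, Grass=-3, Deaths=2]  = 16
Pop = -Migration - Deaths - Grass  [with Migration=16, Deaths=2, Grass=-3]  = -15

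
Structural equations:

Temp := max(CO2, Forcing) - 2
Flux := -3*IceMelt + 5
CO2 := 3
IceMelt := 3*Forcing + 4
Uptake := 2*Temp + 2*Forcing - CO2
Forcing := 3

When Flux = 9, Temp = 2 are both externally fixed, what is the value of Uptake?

7

The joint intervention fixes Flux = 9, Temp = 2, removing each variable's own equation.
Uptake = 2*Temp + 2*Forcing - CO2  [with Temp=2, Forcing=3, CO2=3]  = 7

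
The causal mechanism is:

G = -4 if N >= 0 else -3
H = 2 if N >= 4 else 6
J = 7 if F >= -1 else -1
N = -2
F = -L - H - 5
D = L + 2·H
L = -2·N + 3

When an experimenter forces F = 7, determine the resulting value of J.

7

Under do(F=7), the mechanism F = -L - H - 5 is discarded; F is fixed at 7.
J = 7 if F >= -1 else -1  [with F=7]  = 7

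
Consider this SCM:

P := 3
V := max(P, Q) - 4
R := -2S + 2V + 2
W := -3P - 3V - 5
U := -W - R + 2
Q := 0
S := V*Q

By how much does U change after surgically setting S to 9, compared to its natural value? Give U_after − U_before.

The intervention breaks the incoming arrows to S: S := V*Q no longer applies, and S = 9.
V = max(P, Q) - 4  [with P=3, Q=0]  = -1
W = -3P - 3V - 5  [with P=3, V=-1]  = -11
R = -2S + 2V + 2  [with S=9, V=-1]  = -18
U = -W - R + 2  [with W=-11, R=-18]  = 31
Without intervention: V = max(P, Q) - 4  [with P=3, Q=0]  = -1; S = V*Q  [with V=-1, Q=0]  = 0; W = -3P - 3V - 5  [with P=3, V=-1]  = -11; R = -2S + 2V + 2  [with S=0, V=-1]  = 0; U = -W - R + 2  [with W=-11, R=0]  = 13.
Change = 31 − 13 = 18.

18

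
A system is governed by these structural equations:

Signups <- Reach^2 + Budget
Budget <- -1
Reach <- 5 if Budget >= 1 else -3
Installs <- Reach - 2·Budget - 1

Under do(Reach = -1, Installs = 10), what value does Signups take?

Setting Reach = -1, Installs = 10 by intervention discards those variables' equations.
Signups = Reach^2 + Budget  [with Reach=-1, Budget=-1]  = 0

0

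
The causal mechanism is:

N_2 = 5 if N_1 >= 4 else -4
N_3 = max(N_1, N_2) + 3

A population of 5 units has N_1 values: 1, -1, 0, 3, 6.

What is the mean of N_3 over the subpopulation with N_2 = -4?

3.75

E[N_3|N_2=-4] averages over only the 4 units with N_2=-4 (N_1 = 1, -1, 0, 3): N_3 = 4, 2, 3, 6, mean 3.75.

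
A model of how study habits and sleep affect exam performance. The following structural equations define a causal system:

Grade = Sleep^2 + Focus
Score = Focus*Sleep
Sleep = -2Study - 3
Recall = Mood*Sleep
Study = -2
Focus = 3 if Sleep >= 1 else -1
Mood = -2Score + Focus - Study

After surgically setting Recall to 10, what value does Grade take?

4

Intervening sets Recall = 10 and removes its equation (Recall = Mood*Sleep).
No directed path runs from Recall to Grade, so Grade keeps its natural value.
Sleep = -2Study - 3  [with Study=-2]  = 1
Focus = 3 if Sleep >= 1 else -1  [with Sleep=1]  = 3
Grade = Sleep^2 + Focus  [with Sleep=1, Focus=3]  = 4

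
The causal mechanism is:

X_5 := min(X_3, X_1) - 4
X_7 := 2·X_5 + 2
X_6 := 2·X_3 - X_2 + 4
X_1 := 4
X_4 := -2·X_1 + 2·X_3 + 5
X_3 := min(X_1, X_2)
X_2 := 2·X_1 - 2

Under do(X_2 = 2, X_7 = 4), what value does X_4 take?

1

Under do(X_2 = 2, X_7 = 4), each intervened variable's structural equation is replaced by its fixed value.
X_3 = min(X_1, X_2)  [with X_1=4, X_2=2]  = 2
X_4 = -2·X_1 + 2·X_3 + 5  [with X_1=4, X_3=2]  = 1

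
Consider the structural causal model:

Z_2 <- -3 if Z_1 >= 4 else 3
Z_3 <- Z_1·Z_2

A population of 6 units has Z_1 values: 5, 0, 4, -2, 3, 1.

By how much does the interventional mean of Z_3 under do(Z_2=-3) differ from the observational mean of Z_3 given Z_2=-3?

8

Under do(Z_2=-3), Z_2's equation is replaced by Z_2=-3 for every unit. Per-unit Z_3: -15, 0, -12, 6, -9, -3. Mean = -5.5.
Conditioning on Z_2=-3 selects the 2 unit(s) with Z_1 ∈ {5, 4}. Their Z_3 values: -15, -12. Mean = -13.5.
Difference = -5.5 − (-13.5) = 8.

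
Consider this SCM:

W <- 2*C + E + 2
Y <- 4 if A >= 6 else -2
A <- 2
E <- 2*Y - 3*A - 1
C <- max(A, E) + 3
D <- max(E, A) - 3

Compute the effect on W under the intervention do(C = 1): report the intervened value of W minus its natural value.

-8

Under do(C=1), the mechanism C <- max(A, E) + 3 is discarded; C is fixed at 1.
Y = 4 if A >= 6 else -2  [with A=2]  = -2
E = 2*Y - 3*A - 1  [with Y=-2, A=2]  = -11
W = 2*C + E + 2  [with C=1, E=-11]  = -7
Without intervention: Y = 4 if A >= 6 else -2  [with A=2]  = -2; E = 2*Y - 3*A - 1  [with Y=-2, A=2]  = -11; C = max(A, E) + 3  [with A=2, E=-11]  = 5; W = 2*C + E + 2  [with C=5, E=-11]  = 1.
Change = -7 − 1 = -8.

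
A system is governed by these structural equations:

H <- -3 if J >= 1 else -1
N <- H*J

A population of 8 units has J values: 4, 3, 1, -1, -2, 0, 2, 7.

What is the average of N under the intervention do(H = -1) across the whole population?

-1.75

Every unit gets H=-1 under the intervention. N values become -4, -3, -1, 1, 2, 0, -2, -7; E[N|do(H=-1)] = -1.75.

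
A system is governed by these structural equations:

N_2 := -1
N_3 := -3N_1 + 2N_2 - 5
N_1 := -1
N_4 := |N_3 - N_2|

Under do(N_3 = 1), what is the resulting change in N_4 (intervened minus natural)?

-1

The intervention breaks the incoming arrows to N_3: N_3 := -3N_1 + 2N_2 - 5 no longer applies, and N_3 = 1.
N_4 = |N_3 - N_2|  [with N_3=1, N_2=-1]  = 2
Without intervention: N_3 = -3N_1 + 2N_2 - 5  [with N_1=-1, N_2=-1]  = -4; N_4 = |N_3 - N_2|  [with N_3=-4, N_2=-1]  = 3.
Change = 2 − 3 = -1.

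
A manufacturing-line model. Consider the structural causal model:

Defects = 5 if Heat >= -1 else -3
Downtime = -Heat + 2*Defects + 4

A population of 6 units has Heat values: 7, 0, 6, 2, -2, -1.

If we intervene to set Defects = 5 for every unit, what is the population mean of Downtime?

12

do(Defects=5) breaks Defects's dependence on Heat. With Defects=5 fixed, Downtime across the units is 7, 14, 8, 12, 16, 15, mean 12.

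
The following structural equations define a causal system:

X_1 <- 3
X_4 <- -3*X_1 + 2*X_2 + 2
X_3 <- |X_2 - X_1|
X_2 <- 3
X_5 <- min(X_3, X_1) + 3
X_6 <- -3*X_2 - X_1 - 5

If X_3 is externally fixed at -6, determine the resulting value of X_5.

-3

do(X_3=-6) replaces the equation X_3 <- |X_2 - X_1| with the constant X_3 = -6.
X_5 = min(X_3, X_1) + 3  [with X_3=-6, X_1=3]  = -3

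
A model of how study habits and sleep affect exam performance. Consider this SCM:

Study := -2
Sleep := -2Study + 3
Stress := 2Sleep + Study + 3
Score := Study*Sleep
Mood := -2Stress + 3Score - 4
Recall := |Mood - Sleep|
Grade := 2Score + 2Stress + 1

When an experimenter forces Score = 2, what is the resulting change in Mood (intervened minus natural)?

Intervening sets Score = 2 and removes its equation (Score := Study*Sleep).
Sleep = -2Study + 3  [with Study=-2]  = 7
Stress = 2Sleep + Study + 3  [with Sleep=7, Study=-2]  = 15
Mood = -2Stress + 3Score - 4  [with Stress=15, Score=2]  = -28
Without intervention: Sleep = -2Study + 3  [with Study=-2]  = 7; Stress = 2Sleep + Study + 3  [with Sleep=7, Study=-2]  = 15; Score = Study*Sleep  [with Study=-2, Sleep=7]  = -14; Mood = -2Stress + 3Score - 4  [with Stress=15, Score=-14]  = -76.
Change = -28 − (-76) = 48.

48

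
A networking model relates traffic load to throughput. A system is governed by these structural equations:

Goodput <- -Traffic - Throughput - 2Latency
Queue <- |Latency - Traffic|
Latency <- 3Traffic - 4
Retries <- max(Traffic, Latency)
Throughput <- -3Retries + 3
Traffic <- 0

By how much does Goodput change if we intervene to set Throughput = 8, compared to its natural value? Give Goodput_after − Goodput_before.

-5

The intervention breaks the incoming arrows to Throughput: Throughput <- -3Retries + 3 no longer applies, and Throughput = 8.
Latency = 3Traffic - 4  [with Traffic=0]  = -4
Goodput = -Traffic - Throughput - 2Latency  [with Traffic=0, Throughput=8, Latency=-4]  = 0
Without intervention: Latency = 3Traffic - 4  [with Traffic=0]  = -4; Retries = max(Traffic, Latency)  [with Traffic=0, Latency=-4]  = 0; Throughput = -3Retries + 3  [with Retries=0]  = 3; Goodput = -Traffic - Throughput - 2Latency  [with Traffic=0, Throughput=3, Latency=-4]  = 5.
Change = 0 − 5 = -5.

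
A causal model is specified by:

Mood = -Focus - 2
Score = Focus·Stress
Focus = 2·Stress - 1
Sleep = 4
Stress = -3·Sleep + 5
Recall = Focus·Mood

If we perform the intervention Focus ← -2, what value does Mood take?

0

do(Focus=-2) replaces the equation Focus = 2·Stress - 1 with the constant Focus = -2.
Mood = -Focus - 2  [with Focus=-2]  = 0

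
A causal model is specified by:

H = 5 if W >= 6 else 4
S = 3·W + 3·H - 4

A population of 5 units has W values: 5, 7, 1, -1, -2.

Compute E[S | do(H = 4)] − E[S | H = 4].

Every unit gets H=4 under the intervention. S values become 23, 29, 11, 5, 2; E[S|do(H=4)] = 14.
Conditioning on H=4 selects the 4 unit(s) with W ∈ {5, 1, -1, -2}. Their S values: 23, 11, 5, 2. Mean = 10.25.
Difference = 14 − 10.25 = 3.75.

3.75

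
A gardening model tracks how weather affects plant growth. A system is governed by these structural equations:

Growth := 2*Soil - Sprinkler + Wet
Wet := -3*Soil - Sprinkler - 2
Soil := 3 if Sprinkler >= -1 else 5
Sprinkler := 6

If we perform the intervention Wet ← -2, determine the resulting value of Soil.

3

Under do(Wet=-2), the mechanism Wet := -3*Soil - Sprinkler - 2 is discarded; Wet is fixed at -2.
Since Soil is not a descendant of the intervened variable, it is unaffected.
Soil = 3 if Sprinkler >= -1 else 5  [with Sprinkler=6]  = 3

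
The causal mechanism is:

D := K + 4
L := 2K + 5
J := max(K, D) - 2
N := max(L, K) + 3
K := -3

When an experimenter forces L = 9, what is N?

The intervention breaks the incoming arrows to L: L := 2K + 5 no longer applies, and L = 9.
N = max(L, K) + 3  [with L=9, K=-3]  = 12

12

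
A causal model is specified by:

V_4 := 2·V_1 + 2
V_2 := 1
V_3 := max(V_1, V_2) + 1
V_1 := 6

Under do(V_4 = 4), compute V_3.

Under do(V_4=4), the mechanism V_4 := 2·V_1 + 2 is discarded; V_4 is fixed at 4.
Since V_3 is not a descendant of the intervened variable, it is unaffected.
V_3 = max(V_1, V_2) + 1  [with V_1=6, V_2=1]  = 7

7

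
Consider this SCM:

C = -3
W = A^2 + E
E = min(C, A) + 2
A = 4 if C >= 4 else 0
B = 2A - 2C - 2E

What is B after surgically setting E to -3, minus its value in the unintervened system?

do(E=-3) replaces the equation E = min(C, A) + 2 with the constant E = -3.
A = 4 if C >= 4 else 0  [with C=-3]  = 0
B = 2A - 2C - 2E  [with A=0, C=-3, E=-3]  = 12
Without intervention: A = 4 if C >= 4 else 0  [with C=-3]  = 0; E = min(C, A) + 2  [with C=-3, A=0]  = -1; B = 2A - 2C - 2E  [with A=0, C=-3, E=-1]  = 8.
Change = 12 − 8 = 4.

4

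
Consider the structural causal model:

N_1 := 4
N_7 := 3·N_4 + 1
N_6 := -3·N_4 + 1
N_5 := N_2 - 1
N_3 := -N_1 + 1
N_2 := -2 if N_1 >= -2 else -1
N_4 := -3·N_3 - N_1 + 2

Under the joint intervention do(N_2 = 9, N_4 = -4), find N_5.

8

Setting N_2 = 9, N_4 = -4 by intervention discards those variables' equations.
N_5 = N_2 - 1  [with N_2=9]  = 8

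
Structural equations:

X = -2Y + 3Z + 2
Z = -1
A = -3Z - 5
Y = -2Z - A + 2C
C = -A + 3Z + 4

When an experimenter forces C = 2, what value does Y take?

The intervention breaks the incoming arrows to C: C = -A + 3Z + 4 no longer applies, and C = 2.
A = -3Z - 5  [with Z=-1]  = -2
Y = -2Z - A + 2C  [with Z=-1, A=-2, C=2]  = 8

8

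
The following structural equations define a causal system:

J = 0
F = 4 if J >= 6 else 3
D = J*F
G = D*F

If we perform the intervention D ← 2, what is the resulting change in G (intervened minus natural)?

The intervention breaks the incoming arrows to D: D = J*F no longer applies, and D = 2.
F = 4 if J >= 6 else 3  [with J=0]  = 3
G = D*F  [with D=2, F=3]  = 6
Without intervention: F = 4 if J >= 6 else 3  [with J=0]  = 3; D = J*F  [with J=0, F=3]  = 0; G = D*F  [with D=0, F=3]  = 0.
Change = 6 − 0 = 6.

6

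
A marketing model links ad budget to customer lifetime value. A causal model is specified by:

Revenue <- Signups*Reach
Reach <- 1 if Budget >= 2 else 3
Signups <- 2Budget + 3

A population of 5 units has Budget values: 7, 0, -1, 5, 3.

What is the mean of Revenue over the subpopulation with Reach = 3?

6

Conditioning on Reach=3 selects the 2 unit(s) with Budget ∈ {0, -1}. Their Revenue values: 9, 3. Mean = 6.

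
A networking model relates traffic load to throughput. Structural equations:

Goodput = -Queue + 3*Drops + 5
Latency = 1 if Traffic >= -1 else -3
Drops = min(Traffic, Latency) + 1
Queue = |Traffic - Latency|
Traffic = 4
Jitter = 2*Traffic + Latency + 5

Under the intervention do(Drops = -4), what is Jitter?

Intervening sets Drops = -4 and removes its equation (Drops = min(Traffic, Latency) + 1).
No directed path runs from Drops to Jitter, so Jitter keeps its natural value.
Latency = 1 if Traffic >= -1 else -3  [with Traffic=4]  = 1
Jitter = 2*Traffic + Latency + 5  [with Traffic=4, Latency=1]  = 14

14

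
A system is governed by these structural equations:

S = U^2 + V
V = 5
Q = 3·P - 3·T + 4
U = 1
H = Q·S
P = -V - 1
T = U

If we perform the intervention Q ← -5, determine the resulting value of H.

-30

Intervening sets Q = -5 and removes its equation (Q = 3·P - 3·T + 4).
S = U^2 + V  [with U=1, V=5]  = 6
H = Q·S  [with Q=-5, S=6]  = -30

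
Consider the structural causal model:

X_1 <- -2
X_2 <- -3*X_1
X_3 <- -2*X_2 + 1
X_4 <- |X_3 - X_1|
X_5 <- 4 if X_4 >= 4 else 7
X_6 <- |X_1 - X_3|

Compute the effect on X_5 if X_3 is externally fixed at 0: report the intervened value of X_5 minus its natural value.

do(X_3=0) replaces the equation X_3 <- -2*X_2 + 1 with the constant X_3 = 0.
X_4 = |X_3 - X_1|  [with X_3=0, X_1=-2]  = 2
X_5 = 4 if X_4 >= 4 else 7  [with X_4=2]  = 7
Without intervention: X_2 = -3*X_1  [with X_1=-2]  = 6; X_3 = -2*X_2 + 1  [with X_2=6]  = -11; X_4 = |X_3 - X_1|  [with X_3=-11, X_1=-2]  = 9; X_5 = 4 if X_4 >= 4 else 7  [with X_4=9]  = 4.
Change = 7 − 4 = 3.

3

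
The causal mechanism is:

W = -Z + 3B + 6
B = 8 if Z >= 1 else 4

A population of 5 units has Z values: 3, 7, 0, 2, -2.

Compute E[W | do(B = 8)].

do(B=8) breaks B's dependence on Z. With B=8 fixed, W across the units is 27, 23, 30, 28, 32, mean 28.

28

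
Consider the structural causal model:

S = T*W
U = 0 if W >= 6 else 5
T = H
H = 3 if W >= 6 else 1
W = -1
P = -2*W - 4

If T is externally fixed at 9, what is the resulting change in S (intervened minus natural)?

The intervention breaks the incoming arrows to T: T = H no longer applies, and T = 9.
S = T*W  [with T=9, W=-1]  = -9
Without intervention: H = 3 if W >= 6 else 1  [with W=-1]  = 1; T = H  [with H=1]  = 1; S = T*W  [with T=1, W=-1]  = -1.
Change = -9 − (-1) = -8.

-8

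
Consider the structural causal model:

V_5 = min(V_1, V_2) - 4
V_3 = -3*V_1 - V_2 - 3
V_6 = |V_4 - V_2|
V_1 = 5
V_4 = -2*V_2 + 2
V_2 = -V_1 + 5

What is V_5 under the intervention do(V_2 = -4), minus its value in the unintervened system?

do(V_2=-4) replaces the equation V_2 = -V_1 + 5 with the constant V_2 = -4.
V_5 = min(V_1, V_2) - 4  [with V_1=5, V_2=-4]  = -8
Without intervention: V_2 = -V_1 + 5  [with V_1=5]  = 0; V_5 = min(V_1, V_2) - 4  [with V_1=5, V_2=0]  = -4.
Change = -8 − (-4) = -4.

-4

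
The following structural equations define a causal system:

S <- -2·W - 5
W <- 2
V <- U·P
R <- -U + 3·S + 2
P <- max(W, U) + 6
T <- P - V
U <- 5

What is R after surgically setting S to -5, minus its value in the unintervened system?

12

Under do(S=-5), the mechanism S <- -2·W - 5 is discarded; S is fixed at -5.
R = -U + 3·S + 2  [with U=5, S=-5]  = -18
Without intervention: S = -2·W - 5  [with W=2]  = -9; R = -U + 3·S + 2  [with U=5, S=-9]  = -30.
Change = -18 − (-30) = 12.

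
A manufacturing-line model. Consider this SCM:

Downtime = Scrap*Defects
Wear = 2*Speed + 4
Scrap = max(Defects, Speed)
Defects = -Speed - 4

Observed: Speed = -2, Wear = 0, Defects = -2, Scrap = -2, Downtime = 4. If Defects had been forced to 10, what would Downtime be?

100

do(Defects=10) replaces the equation Defects = -Speed - 4 with the constant Defects = 10.
Scrap = max(Defects, Speed)  [with Defects=10, Speed=-2]  = 10
Downtime = Scrap*Defects  [with Scrap=10, Defects=10]  = 100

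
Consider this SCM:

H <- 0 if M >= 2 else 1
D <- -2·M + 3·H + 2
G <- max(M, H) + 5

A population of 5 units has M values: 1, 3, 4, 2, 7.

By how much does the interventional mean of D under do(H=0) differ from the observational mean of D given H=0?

1.2

The intervention sets H=0 in all 5 units regardless of M. Recomputing D per unit gives 0, -4, -6, -2, -12; average -4.8.
Conditioning on H=0 selects the 4 unit(s) with M ∈ {3, 4, 2, 7}. Their D values: -4, -6, -2, -12. Mean = -6.
Difference = -4.8 − (-6) = 1.2.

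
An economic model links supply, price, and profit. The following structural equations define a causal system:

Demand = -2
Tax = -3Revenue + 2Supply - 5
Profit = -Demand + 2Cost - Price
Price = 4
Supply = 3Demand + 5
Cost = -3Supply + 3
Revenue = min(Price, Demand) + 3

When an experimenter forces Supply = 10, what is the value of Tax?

The intervention breaks the incoming arrows to Supply: Supply = 3Demand + 5 no longer applies, and Supply = 10.
Revenue = min(Price, Demand) + 3  [with Price=4, Demand=-2]  = 1
Tax = -3Revenue + 2Supply - 5  [with Revenue=1, Supply=10]  = 12

12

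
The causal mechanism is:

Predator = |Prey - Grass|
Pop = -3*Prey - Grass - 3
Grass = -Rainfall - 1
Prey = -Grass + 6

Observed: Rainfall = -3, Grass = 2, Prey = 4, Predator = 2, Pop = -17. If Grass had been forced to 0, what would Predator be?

6

Under do(Grass=0), the mechanism Grass = -Rainfall - 1 is discarded; Grass is fixed at 0.
Prey = -Grass + 6  [with Grass=0]  = 6
Predator = |Prey - Grass|  [with Prey=6, Grass=0]  = 6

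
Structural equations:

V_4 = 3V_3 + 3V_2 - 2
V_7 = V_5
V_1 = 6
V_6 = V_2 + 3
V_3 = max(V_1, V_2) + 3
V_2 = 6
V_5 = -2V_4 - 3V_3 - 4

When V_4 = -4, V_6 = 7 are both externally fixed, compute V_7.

Setting V_4 = -4, V_6 = 7 by intervention discards those variables' equations.
V_3 = max(V_1, V_2) + 3  [with V_1=6, V_2=6]  = 9
V_5 = -2V_4 - 3V_3 - 4  [with V_4=-4, V_3=9]  = -23
V_7 = V_5  [with V_5=-23]  = -23

-23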